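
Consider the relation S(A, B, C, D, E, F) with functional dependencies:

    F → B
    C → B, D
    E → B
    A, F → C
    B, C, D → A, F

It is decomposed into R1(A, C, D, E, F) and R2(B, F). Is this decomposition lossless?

Common attributes: R1 ∩ R2 = {F}.
Closure of {F}: F → B applies, adding B. So (F)⁺ = {B, F}.
This closure contains every attribute of R2, so R1 ∩ R2 → R2. The join is lossless.

Yes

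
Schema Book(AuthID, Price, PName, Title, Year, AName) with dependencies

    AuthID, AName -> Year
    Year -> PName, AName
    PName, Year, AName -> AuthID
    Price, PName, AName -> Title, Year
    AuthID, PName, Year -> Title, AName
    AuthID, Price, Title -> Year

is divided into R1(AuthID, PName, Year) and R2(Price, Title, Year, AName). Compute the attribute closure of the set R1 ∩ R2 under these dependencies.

R1 ∩ R2 = {Year}.
Year → PName, AName applies, adding PName, AName
PName, Year, AName → AuthID applies, adding AuthID
AuthID, PName, Year → Title, AName applies, adding Title
Closure: {AuthID, PName, Title, Year, AName}.

AuthID, PName, Title, Year, AName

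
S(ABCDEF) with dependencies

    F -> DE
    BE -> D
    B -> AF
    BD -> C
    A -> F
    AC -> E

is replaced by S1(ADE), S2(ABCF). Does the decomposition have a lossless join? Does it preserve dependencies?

Lossless test: (A)⁺ = {ADEF}, which contains all of one fragment — lossless.
Dependency preservation: the restricted closure of {F} across the fragments never reaches {DE}, so F → DE cannot be enforced without a join — not preserved.

lossless but not dependency-preserving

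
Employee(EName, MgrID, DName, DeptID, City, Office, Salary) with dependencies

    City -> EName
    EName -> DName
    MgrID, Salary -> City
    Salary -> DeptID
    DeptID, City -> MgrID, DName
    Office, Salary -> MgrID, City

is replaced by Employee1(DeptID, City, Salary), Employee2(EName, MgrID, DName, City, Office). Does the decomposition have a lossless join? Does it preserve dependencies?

lossy and not dependency-preserving

Lossless test: (City)⁺ = {EName, DName, City}, which is a superkey of neither fragment — lossy.
Dependency preservation: the restricted closure of {MgrID, Salary} across the fragments never reaches {City}, so MgrID, Salary → City cannot be enforced without a join — not preserved.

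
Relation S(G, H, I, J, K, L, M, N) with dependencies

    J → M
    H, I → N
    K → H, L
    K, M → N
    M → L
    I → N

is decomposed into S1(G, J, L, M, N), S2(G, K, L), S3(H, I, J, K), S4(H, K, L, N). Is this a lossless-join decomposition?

No

Chase test. Columns are G, H, I, J, K, L, M, N; row i has aⱼ where attribute j ∈ Si, else bᵢⱼ.
Initial tableau (one row per fragment):
  row 1: a1 b12 b13 a4 b15 a6 a7 a8
  row 2: a1 b22 b23 b24 a5 a6 b27 b28
  row 3: b31 a2 a3 a4 a5 b36 b37 b38
  row 4: b41 a2 b43 b44 a5 a6 b47 a8
Rows 1 and 3 agree on J; apply J→M and equate their M entries.
Rows 2 and 3 agree on K; apply K→H, L and equate their H, L entries.
No row becomes fully distinguished — the join is lossy.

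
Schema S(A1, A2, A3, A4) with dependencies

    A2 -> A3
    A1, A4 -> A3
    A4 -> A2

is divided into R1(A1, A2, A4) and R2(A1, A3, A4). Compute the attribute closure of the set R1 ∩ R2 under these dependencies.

R1 ∩ R2 = {A1, A4}.
A1, A4 → A3 applies, adding A3
A4 → A2 applies, adding A2
Closure: {A1, A2, A3, A4}.

A1, A2, A3, A4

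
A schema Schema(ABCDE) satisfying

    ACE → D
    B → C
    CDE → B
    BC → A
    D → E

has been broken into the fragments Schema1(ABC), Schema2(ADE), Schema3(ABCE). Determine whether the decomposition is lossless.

No

Chase test. Columns are ABCDE; row i has aⱼ where attribute j ∈ Schemai, else bᵢⱼ.
Initial tableau (one row per fragment):
  row 1: a1 a2 a3 b14 b15
  row 2: a1 b22 b23 a4 a5
  row 3: a1 a2 a3 b34 a5
No row becomes fully distinguished — the join is lossy.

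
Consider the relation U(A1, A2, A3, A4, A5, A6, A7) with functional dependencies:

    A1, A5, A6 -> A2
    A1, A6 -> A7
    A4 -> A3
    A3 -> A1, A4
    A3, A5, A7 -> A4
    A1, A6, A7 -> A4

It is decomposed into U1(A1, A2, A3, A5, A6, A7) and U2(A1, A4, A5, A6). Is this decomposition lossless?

Common attributes: U1 ∩ U2 = {A1, A5, A6}.
Closure of {A1, A5, A6}: A1, A5, A6 → A2 applies, adding A2; A1, A6 → A7 applies, adding A7; A1, A6, A7 → A4 applies, adding A4; A4 → A3 applies, adding A3. So (A1, A5, A6)⁺ = {A1, A2, A3, A4, A5, A6, A7}.
This closure contains every attribute of U1, so U1 ∩ U2 → U1. The join is lossless.

Yes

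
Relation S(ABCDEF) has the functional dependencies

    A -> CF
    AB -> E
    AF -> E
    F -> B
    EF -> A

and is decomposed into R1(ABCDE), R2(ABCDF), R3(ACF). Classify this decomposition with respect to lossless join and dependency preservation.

Lossless test (chase): Rows 1 and 2 agree on A; apply A→CF and equate their CF entries. Rows 1 and 2 agree on AB; apply AB→E and equate their E entries. Rows 1 and 3 agree on AF; apply AF→E and equate their E entries. Rows 1 and 3 agree on F; apply F→B and equate their B entries. Row 1 is now all distinguished symbols — the join is lossless.
Dependency preservation: the restricted closure of {EF} across the fragments never reaches {A}, so EF → A cannot be enforced without a join — not preserved.

lossless but not dependency-preserving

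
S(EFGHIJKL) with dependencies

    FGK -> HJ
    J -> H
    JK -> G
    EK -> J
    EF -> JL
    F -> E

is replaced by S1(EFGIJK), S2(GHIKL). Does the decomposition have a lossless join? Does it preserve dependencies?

Lossless test: (GIK)⁺ = {GIK}, which is a superkey of neither fragment — lossy.
Dependency preservation: the restricted closure of {FGK} across the fragments never reaches {HJ}, so FGK → HJ cannot be enforced without a join — not preserved.

lossy and not dependency-preserving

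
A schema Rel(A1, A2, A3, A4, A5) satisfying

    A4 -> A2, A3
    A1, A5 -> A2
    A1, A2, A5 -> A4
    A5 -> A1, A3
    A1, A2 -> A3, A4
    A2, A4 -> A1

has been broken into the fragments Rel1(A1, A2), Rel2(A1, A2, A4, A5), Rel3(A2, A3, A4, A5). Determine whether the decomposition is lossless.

Chase test. Columns are A1, A2, A3, A4, A5; row i has aⱼ where attribute j ∈ Reli, else bᵢⱼ.
Initial tableau (one row per fragment):
  row 1: a1 a2 b13 b14 b15
  row 2: a1 a2 b23 a4 a5
  row 3: b31 a2 a3 a4 a5
Rows 2 and 3 agree on A4; apply A4→A2, A3 and equate their A2, A3 entries.
Rows 2 and 3 agree on A5; apply A5→A1, A3 and equate their A1, A3 entries.
Rows 1 and 2 agree on A1, A2; apply A1, A2→A3, A4 and equate their A3, A4 entries.
Row 2 is now all distinguished symbols — the join is lossless.

Yes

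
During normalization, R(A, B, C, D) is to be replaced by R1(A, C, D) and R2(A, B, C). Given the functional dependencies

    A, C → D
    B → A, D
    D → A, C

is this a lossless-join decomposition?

Yes

Common attributes: R1 ∩ R2 = {A, C}.
Closure of {A, C}: A, C → D applies, adding D. So (A, C)⁺ = {A, C, D}.
This closure contains every attribute of R1, so R1 ∩ R2 → R1. The join is lossless.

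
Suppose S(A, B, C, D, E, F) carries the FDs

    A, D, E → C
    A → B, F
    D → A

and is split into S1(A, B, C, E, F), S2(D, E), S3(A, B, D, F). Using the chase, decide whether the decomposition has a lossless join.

Chase test. Columns are A, B, C, D, E, F; row i has aⱼ where attribute j ∈ Si, else bᵢⱼ.
Initial tableau (one row per fragment):
  row 1: a1 a2 a3 b14 a5 a6
  row 2: b21 b22 b23 a4 a5 b26
  row 3: a1 a2 b33 a4 b35 a6
Rows 2 and 3 agree on D; apply D→A and equate their A entries.
Rows 1 and 2 agree on A; apply A→B, F and equate their B, F entries.
No row becomes fully distinguished — the join is lossy.

No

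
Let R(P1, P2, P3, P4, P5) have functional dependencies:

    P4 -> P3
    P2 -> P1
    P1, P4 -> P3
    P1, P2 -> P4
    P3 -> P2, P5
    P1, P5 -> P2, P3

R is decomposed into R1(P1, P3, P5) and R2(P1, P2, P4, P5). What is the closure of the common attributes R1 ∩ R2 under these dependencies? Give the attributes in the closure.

R1 ∩ R2 = {P1, P5}.
P1, P5 → P2, P3 applies, adding P2, P3
P1, P2 → P4 applies, adding P4
Closure: {P1, P2, P3, P4, P5}.

P1, P2, P3, P4, P5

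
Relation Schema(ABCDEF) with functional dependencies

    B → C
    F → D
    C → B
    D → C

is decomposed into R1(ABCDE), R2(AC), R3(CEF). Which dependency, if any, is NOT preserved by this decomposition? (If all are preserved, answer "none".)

F → D

Check F → D: no single fragment contains all of {DF}, and the restricted closure of {F} across the fragments never reaches {D}.
B → C is preserved.
C → B is preserved.
D → C is preserved.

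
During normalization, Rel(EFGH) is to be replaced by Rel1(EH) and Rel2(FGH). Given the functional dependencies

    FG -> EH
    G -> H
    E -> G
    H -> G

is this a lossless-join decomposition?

Common attributes: Rel1 ∩ Rel2 = {H}.
Closure of {H}: H → G applies, adding G. So (H)⁺ = {GH}.
The closure contains neither all of Rel1 = {EH} nor all of Rel2 = {FGH}, so the common attributes are not a superkey of either fragment. The join is lossy.

No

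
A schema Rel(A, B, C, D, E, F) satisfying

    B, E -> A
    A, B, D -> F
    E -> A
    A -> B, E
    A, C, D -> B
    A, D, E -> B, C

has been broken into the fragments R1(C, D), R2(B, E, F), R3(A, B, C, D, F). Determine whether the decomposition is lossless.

No

Chase test. Columns are A, B, C, D, E, F; row i has aⱼ where attribute j ∈ Ri, else bᵢⱼ.
Initial tableau (one row per fragment):
  row 1: b11 b12 a3 a4 b15 b16
  row 2: b21 a2 b23 b24 a5 a6
  row 3: a1 a2 a3 a4 b35 a6
No row becomes fully distinguished — the join is lossy.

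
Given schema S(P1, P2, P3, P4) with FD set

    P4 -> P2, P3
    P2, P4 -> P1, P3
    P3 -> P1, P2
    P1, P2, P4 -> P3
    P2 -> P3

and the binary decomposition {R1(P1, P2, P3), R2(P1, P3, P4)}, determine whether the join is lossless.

Yes

Common attributes: R1 ∩ R2 = {P1, P3}.
Closure of {P1, P3}: P3 → P1, P2 applies, adding P2. So (P1, P3)⁺ = {P1, P2, P3}.
This closure contains every attribute of R1, so R1 ∩ R2 → R1. The join is lossless.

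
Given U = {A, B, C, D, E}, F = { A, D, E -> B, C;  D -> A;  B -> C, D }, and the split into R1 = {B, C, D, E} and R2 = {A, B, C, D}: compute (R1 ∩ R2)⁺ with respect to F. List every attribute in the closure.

A, B, C, D

R1 ∩ R2 = {B, C, D}.
D → A applies, adding A
Closure: {A, B, C, D}.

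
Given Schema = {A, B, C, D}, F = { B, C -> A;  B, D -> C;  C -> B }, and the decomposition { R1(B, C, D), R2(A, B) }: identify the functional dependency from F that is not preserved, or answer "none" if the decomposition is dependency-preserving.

B, C -> A

Check B, C → A: no single fragment contains all of {A, B, C}, and the restricted closure of {B, C} across the fragments never reaches {A}.
B, D → C is preserved.
C → B is preserved.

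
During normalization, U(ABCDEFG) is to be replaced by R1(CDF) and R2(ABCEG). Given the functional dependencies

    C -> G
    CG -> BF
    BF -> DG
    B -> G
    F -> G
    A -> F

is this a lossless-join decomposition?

Yes

Common attributes: R1 ∩ R2 = {C}.
Closure of {C}: C → G applies, adding G; CG → BF applies, adding BF; BF → DG applies, adding D. So (C)⁺ = {BCDFG}.
This closure contains every attribute of R1, so R1 ∩ R2 → R1. The join is lossless.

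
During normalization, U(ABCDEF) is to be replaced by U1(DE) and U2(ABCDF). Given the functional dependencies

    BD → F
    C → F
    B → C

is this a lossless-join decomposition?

No

Common attributes: U1 ∩ U2 = {D}.
No dependency enlarges {D}, so (D)⁺ = {D}.
The closure contains neither all of U1 = {DE} nor all of U2 = {ABCDF}, so the common attributes are not a superkey of either fragment. The join is lossy.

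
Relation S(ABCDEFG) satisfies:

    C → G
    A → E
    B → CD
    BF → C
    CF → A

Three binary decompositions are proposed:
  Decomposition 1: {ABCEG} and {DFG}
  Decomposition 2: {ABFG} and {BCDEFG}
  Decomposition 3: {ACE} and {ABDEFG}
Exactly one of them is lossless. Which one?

Decomposition 2

Decomposition 1: common = {G}, closure = {G} → lossy.
Decomposition 2: common = {BFG}, closure = {ABCDEFG} → lossless.
Decomposition 3: common = {AE}, closure = {AE} → lossy.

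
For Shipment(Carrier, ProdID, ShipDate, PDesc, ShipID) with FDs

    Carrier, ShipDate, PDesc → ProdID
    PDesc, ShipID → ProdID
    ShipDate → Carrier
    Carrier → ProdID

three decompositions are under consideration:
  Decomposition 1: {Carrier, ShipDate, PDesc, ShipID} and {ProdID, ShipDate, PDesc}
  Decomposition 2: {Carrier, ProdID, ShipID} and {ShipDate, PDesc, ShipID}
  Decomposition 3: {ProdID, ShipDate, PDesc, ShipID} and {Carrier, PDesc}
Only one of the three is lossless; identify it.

Decomposition 1: common = {ShipDate, PDesc}, closure = {Carrier, ProdID, ShipDate, PDesc} → lossless.
Decomposition 2: common = {ShipID}, closure = {ShipID} → lossy.
Decomposition 3: common = {PDesc}, closure = {PDesc} → lossy.

Decomposition 1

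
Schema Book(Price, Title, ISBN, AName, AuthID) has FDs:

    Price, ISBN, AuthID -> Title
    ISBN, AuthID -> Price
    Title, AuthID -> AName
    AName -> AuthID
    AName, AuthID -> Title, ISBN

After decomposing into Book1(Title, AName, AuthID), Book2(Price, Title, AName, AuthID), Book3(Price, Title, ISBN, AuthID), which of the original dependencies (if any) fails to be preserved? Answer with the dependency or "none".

none

Price, ISBN, AuthID → Title lies within Book3.
ISBN, AuthID → Price lies within Book3.
Title, AuthID → AName lies within Book1.
AName → AuthID lies within Book1.
AName, AuthID → Title, ISBN: restricted closure across fragments reaches Title, ISBN.
Every dependency is enforceable on the fragments, so the decomposition is dependency-preserving.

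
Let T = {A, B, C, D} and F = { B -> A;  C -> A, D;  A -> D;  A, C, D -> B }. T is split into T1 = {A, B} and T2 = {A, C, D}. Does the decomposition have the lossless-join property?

Common attributes: T1 ∩ T2 = {A}.
Closure of {A}: A → D applies, adding D. So (A)⁺ = {A, D}.
The closure contains neither all of T1 = {A, B} nor all of T2 = {A, C, D}, so the common attributes are not a superkey of either fragment. The join is lossy.

No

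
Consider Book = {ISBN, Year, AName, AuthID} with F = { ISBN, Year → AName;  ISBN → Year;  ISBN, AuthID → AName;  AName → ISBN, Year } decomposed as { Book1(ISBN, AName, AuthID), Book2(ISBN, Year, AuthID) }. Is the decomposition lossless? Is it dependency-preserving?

lossless and dependency-preserving

Lossless test: (ISBN, AuthID)⁺ = {ISBN, Year, AName, AuthID}, which contains all of one fragment — lossless.
Dependency preservation: ISBN, Year → AName; AName → ISBN, Year are not contained in any single fragment, but the restricted closure of each left-hand side across the fragments still reaches the right-hand side; the remaining FDs each lie inside some fragment. All dependencies are preserved.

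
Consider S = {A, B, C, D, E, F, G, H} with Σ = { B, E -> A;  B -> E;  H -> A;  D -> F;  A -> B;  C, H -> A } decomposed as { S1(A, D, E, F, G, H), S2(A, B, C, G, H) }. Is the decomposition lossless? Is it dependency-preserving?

Lossless test: (A, G, H)⁺ = {A, B, E, G, H}, which is a superkey of neither fragment — lossy.
Dependency preservation: B, E → A; B → E are not contained in any single fragment, but the restricted closure of each left-hand side across the fragments still reaches the right-hand side; the remaining FDs each lie inside some fragment. All dependencies are preserved.

lossy but dependency-preserving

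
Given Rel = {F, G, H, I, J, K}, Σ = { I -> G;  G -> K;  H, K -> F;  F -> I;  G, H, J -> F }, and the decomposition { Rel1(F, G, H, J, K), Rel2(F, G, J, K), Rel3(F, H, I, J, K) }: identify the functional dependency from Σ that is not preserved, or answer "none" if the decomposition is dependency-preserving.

Check I → G: no single fragment contains all of {G, I}, and the restricted closure of {I} across the fragments never reaches {G}.
G → K is preserved.
H, K → F is preserved.
F → I is preserved.
G, H, J → F is preserved.

I -> G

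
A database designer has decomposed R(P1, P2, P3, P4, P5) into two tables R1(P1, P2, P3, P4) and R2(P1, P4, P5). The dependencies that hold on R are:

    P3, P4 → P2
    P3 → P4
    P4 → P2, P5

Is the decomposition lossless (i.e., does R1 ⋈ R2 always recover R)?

Yes

Common attributes: R1 ∩ R2 = {P1, P4}.
Closure of {P1, P4}: P4 → P2, P5 applies, adding P2, P5. So (P1, P4)⁺ = {P1, P2, P4, P5}.
This closure contains every attribute of R2, so R1 ∩ R2 → R2. The join is lossless.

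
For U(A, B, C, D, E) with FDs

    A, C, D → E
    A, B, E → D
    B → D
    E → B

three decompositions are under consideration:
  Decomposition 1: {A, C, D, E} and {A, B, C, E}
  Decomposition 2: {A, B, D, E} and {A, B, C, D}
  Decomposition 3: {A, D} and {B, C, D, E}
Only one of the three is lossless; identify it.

Decomposition 1: common = {A, C, E}, closure = {A, B, C, D, E} → lossless.
Decomposition 2: common = {A, B, D}, closure = {A, B, D} → lossy.
Decomposition 3: common = {D}, closure = {D} → lossy.

Decomposition 1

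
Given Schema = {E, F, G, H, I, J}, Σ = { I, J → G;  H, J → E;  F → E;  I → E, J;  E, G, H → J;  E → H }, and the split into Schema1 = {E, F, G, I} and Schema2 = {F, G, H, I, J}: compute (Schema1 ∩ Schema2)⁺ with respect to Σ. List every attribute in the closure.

E, F, G, H, I, J

Schema1 ∩ Schema2 = {F, G, I}.
F → E applies, adding E
I → E, J applies, adding J
E → H applies, adding H
Closure: {E, F, G, H, I, J}.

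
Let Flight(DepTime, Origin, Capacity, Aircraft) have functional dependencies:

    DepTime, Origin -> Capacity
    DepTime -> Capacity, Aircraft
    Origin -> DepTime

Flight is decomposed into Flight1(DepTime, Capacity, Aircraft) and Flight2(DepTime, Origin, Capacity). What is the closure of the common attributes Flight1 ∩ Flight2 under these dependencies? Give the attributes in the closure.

DepTime, Capacity, Aircraft

Flight1 ∩ Flight2 = {DepTime, Capacity}.
DepTime → Capacity, Aircraft applies, adding Aircraft
Closure: {DepTime, Capacity, Aircraft}.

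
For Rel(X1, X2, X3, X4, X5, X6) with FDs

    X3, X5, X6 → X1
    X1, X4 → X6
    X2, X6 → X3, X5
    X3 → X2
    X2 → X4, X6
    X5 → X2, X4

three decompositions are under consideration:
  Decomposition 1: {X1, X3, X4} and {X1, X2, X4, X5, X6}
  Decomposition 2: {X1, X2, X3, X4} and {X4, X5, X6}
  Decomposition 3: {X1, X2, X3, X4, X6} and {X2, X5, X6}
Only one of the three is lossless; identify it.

Decomposition 1: common = {X1, X4}, closure = {X1, X4, X6} → lossy.
Decomposition 2: common = {X4}, closure = {X4} → lossy.
Decomposition 3: common = {X2, X6}, closure = {X1, X2, X3, X4, X5, X6} → lossless.

Decomposition 3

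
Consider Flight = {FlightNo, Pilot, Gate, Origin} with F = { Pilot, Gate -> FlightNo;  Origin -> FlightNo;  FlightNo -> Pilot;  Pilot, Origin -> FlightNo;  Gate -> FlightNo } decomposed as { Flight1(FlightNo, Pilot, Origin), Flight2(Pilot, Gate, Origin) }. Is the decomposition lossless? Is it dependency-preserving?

Lossless test: (Pilot, Origin)⁺ = {FlightNo, Pilot, Origin}, which contains all of one fragment — lossless.
Dependency preservation: the restricted closure of {Pilot, Gate} across the fragments never reaches {FlightNo}, so Pilot, Gate → FlightNo cannot be enforced without a join — not preserved.

lossless but not dependency-preserving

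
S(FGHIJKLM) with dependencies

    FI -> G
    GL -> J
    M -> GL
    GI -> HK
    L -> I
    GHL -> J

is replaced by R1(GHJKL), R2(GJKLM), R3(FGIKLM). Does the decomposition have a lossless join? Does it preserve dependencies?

lossless but not dependency-preserving

Lossless test (chase): Rows 1 and 3 agree on GL; apply GL→J and equate their J entries. Rows 1 and 2 agree on L; apply L→I and equate their I entries. Rows 1 and 3 agree on L; apply L→I and equate their I entries. Rows 1 and 2 agree on GI; apply GI→HK and equate their HK entries. Rows 1 and 3 agree on GI; apply GI→HK and equate their HK entries. Row 3 is now all distinguished symbols — the join is lossless.
Dependency preservation: the restricted closure of {GI} across the fragments never reaches {HK}, so GI → HK cannot be enforced without a join — not preserved.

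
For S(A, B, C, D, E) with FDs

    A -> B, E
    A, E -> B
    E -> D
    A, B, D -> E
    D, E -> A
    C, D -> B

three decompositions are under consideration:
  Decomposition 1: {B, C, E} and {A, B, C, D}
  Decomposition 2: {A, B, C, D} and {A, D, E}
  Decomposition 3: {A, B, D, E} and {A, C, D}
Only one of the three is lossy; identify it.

Decomposition 1: common = {B, C}, closure = {B, C} → lossy.
Decomposition 2: common = {A, D}, closure = {A, B, D, E} → lossless.
Decomposition 3: common = {A, D}, closure = {A, B, D, E} → lossless.

Decomposition 1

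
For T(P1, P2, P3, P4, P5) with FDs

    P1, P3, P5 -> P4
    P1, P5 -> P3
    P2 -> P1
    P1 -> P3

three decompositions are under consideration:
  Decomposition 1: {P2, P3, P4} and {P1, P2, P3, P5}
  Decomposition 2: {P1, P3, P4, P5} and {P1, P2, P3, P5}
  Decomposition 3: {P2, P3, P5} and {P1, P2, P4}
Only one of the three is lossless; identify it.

Decomposition 2

Decomposition 1: common = {P2, P3}, closure = {P1, P2, P3} → lossy.
Decomposition 2: common = {P1, P3, P5}, closure = {P1, P3, P4, P5} → lossless.
Decomposition 3: common = {P2}, closure = {P1, P2, P3} → lossy.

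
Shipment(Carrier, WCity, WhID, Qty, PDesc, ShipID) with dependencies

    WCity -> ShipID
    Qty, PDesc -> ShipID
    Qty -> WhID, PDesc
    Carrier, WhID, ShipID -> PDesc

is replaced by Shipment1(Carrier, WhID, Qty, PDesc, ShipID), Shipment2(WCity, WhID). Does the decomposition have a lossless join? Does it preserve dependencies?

Lossless test: (WhID)⁺ = {WhID}, which is a superkey of neither fragment — lossy.
Dependency preservation: the restricted closure of {WCity} across the fragments never reaches {ShipID}, so WCity → ShipID cannot be enforced without a join — not preserved.

lossy and not dependency-preserving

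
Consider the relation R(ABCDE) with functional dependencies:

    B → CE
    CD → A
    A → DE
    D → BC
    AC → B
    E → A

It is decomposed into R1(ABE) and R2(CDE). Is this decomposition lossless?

Common attributes: R1 ∩ R2 = {E}.
Closure of {E}: E → A applies, adding A; A → DE applies, adding D; D → BC applies, adding BC. So (E)⁺ = {ABCDE}.
This closure contains every attribute of R1, so R1 ∩ R2 → R1. The join is lossless.

Yes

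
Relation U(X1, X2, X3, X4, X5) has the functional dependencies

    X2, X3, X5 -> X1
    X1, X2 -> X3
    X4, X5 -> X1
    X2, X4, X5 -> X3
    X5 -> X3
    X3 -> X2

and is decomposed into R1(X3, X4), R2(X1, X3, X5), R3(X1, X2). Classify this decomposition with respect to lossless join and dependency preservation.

lossy and not dependency-preserving

Lossless test (chase): Rows 1 and 2 agree on X3; apply X3→X2 and equate their X2 entries. No row becomes fully distinguished — the join is lossy.
Dependency preservation: the restricted closure of {X1, X2} across the fragments never reaches {X3}, so X1, X2 → X3 cannot be enforced without a join — not preserved.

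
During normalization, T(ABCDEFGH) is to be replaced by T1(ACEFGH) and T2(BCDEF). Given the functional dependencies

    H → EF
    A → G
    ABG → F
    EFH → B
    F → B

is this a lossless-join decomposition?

Common attributes: T1 ∩ T2 = {CEF}.
Closure of {CEF}: F → B applies, adding B. So (CEF)⁺ = {BCEF}.
The closure contains neither all of T1 = {ACEFGH} nor all of T2 = {BCDEF}, so the common attributes are not a superkey of either fragment. The join is lossy.

No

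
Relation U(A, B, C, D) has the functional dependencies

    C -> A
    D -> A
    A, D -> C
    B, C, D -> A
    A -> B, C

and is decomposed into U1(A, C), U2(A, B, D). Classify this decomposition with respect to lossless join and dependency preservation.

Lossless test: (A)⁺ = {A, B, C}, which contains all of one fragment — lossless.
Dependency preservation: A, D → C; B, C, D → A; A → B, C are not contained in any single fragment, but the restricted closure of each left-hand side across the fragments still reaches the right-hand side; the remaining FDs each lie inside some fragment. All dependencies are preserved.

lossless and dependency-preserving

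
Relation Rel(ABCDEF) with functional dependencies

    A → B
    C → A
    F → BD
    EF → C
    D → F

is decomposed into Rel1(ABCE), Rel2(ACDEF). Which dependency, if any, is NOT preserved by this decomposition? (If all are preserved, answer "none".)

F → BD

Check F → BD: no single fragment contains all of {BDF}, and the restricted closure of {F} across the fragments never reaches {BD}.
A → B is preserved.
C → A is preserved.
EF → C is preserved.
D → F is preserved.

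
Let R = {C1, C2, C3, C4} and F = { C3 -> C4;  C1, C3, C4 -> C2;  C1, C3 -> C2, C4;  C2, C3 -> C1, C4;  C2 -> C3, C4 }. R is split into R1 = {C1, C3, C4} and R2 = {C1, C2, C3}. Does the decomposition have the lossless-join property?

Yes

Common attributes: R1 ∩ R2 = {C1, C3}.
Closure of {C1, C3}: C3 → C4 applies, adding C4; C1, C3, C4 → C2 applies, adding C2. So (C1, C3)⁺ = {C1, C2, C3, C4}.
This closure contains every attribute of R1, so R1 ∩ R2 → R1. The join is lossless.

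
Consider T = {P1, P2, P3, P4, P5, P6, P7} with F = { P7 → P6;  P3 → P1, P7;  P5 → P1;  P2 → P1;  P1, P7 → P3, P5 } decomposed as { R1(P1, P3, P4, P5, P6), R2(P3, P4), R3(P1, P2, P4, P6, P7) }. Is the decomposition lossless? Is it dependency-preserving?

Lossless test (chase): Rows 1 and 2 agree on P3; apply P3→P1, P7 and equate their P1, P7 entries. Rows 1 and 2 agree on P1, P7; apply P1, P7→P3, P5 and equate their P3, P5 entries. Rows 1 and 2 agree on P7; apply P7→P6 and equate their P6 entries. No row becomes fully distinguished — the join is lossy.
Dependency preservation: the restricted closure of {P3} across the fragments never reaches {P1, P7}, so P3 → P1, P7 cannot be enforced without a join — not preserved.

lossy and not dependency-preserving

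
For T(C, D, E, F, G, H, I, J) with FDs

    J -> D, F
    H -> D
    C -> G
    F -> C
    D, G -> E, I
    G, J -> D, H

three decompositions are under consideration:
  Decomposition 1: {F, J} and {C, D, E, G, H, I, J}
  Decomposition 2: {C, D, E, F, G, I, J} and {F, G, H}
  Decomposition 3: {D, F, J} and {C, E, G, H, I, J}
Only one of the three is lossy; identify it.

Decomposition 1: common = {J}, closure = {C, D, E, F, G, H, I, J} → lossless.
Decomposition 2: common = {F, G}, closure = {C, F, G} → lossy.
Decomposition 3: common = {J}, closure = {C, D, E, F, G, H, I, J} → lossless.

Decomposition 2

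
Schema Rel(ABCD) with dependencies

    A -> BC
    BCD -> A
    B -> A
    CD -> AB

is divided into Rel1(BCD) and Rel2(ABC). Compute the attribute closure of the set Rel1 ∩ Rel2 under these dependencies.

Rel1 ∩ Rel2 = {BC}.
B → A applies, adding A
Closure: {ABC}.

ABC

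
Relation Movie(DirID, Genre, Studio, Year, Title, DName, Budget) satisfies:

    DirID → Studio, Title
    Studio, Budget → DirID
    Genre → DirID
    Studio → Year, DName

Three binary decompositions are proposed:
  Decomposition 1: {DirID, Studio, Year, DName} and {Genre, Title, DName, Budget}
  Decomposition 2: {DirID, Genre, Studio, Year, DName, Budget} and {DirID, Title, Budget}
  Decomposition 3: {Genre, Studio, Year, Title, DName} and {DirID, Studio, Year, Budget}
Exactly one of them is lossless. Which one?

Decomposition 2

Decomposition 1: common = {DName}, closure = {DName} → lossy.
Decomposition 2: common = {DirID, Budget}, closure = {DirID, Studio, Year, Title, DName, Budget} → lossless.
Decomposition 3: common = {Studio, Year}, closure = {Studio, Year, DName} → lossy.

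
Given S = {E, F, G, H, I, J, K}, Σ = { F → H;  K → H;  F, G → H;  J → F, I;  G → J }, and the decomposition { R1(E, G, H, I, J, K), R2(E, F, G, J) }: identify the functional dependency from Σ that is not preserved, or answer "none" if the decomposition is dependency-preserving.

F → H

Check F → H: no single fragment contains all of {F, H}, and the restricted closure of {F} across the fragments never reaches {H}.
K → H is preserved.
F, G → H is preserved.
J → F, I is preserved.
G → J is preserved.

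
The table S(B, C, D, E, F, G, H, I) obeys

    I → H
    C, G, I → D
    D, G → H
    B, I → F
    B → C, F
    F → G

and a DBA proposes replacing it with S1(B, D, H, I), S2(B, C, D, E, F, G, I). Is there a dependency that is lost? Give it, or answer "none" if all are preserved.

D, G → H

Check D, G → H: no single fragment contains all of {D, G, H}, and the restricted closure of {D, G} across the fragments never reaches {H}.
I → H is preserved.
C, G, I → D is preserved.
B, I → F is preserved.
B → C, F is preserved.
F → G is preserved.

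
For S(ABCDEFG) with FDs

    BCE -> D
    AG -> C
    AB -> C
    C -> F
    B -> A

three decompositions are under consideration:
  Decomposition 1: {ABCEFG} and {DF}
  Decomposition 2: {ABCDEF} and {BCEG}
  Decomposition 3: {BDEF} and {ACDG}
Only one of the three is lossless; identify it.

Decomposition 2

Decomposition 1: common = {F}, closure = {F} → lossy.
Decomposition 2: common = {BCE}, closure = {ABCDEF} → lossless.
Decomposition 3: common = {D}, closure = {D} → lossy.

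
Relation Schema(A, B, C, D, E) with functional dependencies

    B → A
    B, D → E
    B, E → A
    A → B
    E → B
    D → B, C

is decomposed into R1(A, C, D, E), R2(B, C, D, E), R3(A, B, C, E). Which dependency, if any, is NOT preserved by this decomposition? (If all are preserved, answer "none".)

none

B → A lies within R3.
B, D → E lies within R2.
B, E → A lies within R3.
A → B lies within R3.
E → B lies within R2.
D → B, C lies within R2.
Every dependency is enforceable on the fragments, so the decomposition is dependency-preserving.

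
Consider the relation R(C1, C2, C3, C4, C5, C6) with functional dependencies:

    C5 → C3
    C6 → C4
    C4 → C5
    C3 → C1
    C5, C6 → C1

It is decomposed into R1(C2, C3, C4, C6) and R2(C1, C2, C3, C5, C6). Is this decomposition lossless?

Yes

Common attributes: R1 ∩ R2 = {C2, C3, C6}.
Closure of {C2, C3, C6}: C6 → C4 applies, adding C4; C4 → C5 applies, adding C5; C3 → C1 applies, adding C1. So (C2, C3, C6)⁺ = {C1, C2, C3, C4, C5, C6}.
This closure contains every attribute of R1, so R1 ∩ R2 → R1. The join is lossless.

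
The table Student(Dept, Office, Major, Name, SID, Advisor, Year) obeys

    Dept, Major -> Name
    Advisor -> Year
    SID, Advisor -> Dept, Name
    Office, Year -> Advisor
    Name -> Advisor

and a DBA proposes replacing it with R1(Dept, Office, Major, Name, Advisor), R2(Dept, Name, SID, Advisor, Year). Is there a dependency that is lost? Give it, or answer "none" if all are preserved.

Office, Year -> Advisor

Check Office, Year → Advisor: no single fragment contains all of {Office, Advisor, Year}, and the restricted closure of {Office, Year} across the fragments never reaches {Advisor}.
Dept, Major → Name is preserved.
Advisor → Year is preserved.
SID, Advisor → Dept, Name is preserved.
Name → Advisor is preserved.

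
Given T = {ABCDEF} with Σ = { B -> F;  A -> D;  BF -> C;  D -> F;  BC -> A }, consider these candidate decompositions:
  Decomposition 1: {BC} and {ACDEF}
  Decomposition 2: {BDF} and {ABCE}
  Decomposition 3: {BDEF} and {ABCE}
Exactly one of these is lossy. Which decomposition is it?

Decomposition 1: common = {C}, closure = {C} → lossy.
Decomposition 2: common = {B}, closure = {ABCDF} → lossless.
Decomposition 3: common = {BE}, closure = {ABCDEF} → lossless.

Decomposition 1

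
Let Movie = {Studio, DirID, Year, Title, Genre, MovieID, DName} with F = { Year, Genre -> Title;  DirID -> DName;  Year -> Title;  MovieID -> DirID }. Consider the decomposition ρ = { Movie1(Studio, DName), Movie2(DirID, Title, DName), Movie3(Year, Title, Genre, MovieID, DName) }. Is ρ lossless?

Chase test. Columns are Studio, DirID, Year, Title, Genre, MovieID, DName; row i has aⱼ where attribute j ∈ Moviei, else bᵢⱼ.
Initial tableau (one row per fragment):
  row 1: a1 b12 b13 b14 b15 b16 a7
  row 2: b21 a2 b23 a4 b25 b26 a7
  row 3: b31 b32 a3 a4 a5 a6 a7
No row becomes fully distinguished — the join is lossy.

No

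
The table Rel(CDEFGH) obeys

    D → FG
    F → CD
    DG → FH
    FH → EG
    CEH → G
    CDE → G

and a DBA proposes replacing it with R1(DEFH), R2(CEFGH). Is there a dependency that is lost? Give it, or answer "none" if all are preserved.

D → FG: restricted closure across fragments reaches FG.
F → CD: restricted closure across fragments reaches CD.
DG → FH: restricted closure across fragments reaches FH.
FH → EG lies within R2.
CEH → G lies within R2.
CDE → G: restricted closure across fragments reaches G.
Every dependency is enforceable on the fragments, so the decomposition is dependency-preserving.

none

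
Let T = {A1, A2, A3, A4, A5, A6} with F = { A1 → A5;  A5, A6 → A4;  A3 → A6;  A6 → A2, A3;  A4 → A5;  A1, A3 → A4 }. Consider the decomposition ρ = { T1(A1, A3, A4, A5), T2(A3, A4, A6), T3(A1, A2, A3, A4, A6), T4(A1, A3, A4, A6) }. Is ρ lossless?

Chase test. Columns are A1, A2, A3, A4, A5, A6; row i has aⱼ where attribute j ∈ Ti, else bᵢⱼ.
Initial tableau (one row per fragment):
  row 1: a1 b12 a3 a4 a5 b16
  row 2: b21 b22 a3 a4 b25 a6
  row 3: a1 a2 a3 a4 b35 a6
  row 4: a1 b42 a3 a4 b45 a6
Rows 1 and 3 agree on A1; apply A1→A5 and equate their A5 entries.
Rows 1 and 4 agree on A1; apply A1→A5 and equate their A5 entries.
Rows 1 and 2 agree on A3; apply A3→A6 and equate their A6 entries.
Rows 1 and 2 agree on A6; apply A6→A2, A3 and equate their A2, A3 entries.
Rows 1 and 3 agree on A6; apply A6→A2, A3 and equate their A2, A3 entries.
Rows 1 and 4 agree on A6; apply A6→A2, A3 and equate their A2, A3 entries.
Rows 1 and 2 agree on A4; apply A4→A5 and equate their A5 entries.
Row 1 is now all distinguished symbols — the join is lossless.

Yes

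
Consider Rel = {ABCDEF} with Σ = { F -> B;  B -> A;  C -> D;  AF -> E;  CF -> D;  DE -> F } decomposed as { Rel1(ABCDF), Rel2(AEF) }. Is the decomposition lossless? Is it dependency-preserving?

Lossless test: (AF)⁺ = {ABEF}, which contains all of one fragment — lossless.
Dependency preservation: the restricted closure of {DE} across the fragments never reaches {F}, so DE → F cannot be enforced without a join — not preserved.

lossless but not dependency-preserving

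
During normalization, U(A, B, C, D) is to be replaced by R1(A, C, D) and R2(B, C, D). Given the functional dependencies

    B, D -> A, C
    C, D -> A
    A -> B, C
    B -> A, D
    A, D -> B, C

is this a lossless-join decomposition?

Yes

Common attributes: R1 ∩ R2 = {C, D}.
Closure of {C, D}: C, D → A applies, adding A; A → B, C applies, adding B. So (C, D)⁺ = {A, B, C, D}.
This closure contains every attribute of R1, so R1 ∩ R2 → R1. The join is lossless.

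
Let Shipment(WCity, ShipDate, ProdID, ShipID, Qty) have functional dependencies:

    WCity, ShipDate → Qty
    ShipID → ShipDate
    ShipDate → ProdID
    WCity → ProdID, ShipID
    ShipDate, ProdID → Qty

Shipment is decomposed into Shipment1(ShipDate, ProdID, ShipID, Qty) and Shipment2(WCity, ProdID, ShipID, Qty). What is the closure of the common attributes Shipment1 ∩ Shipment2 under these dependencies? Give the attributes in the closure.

Shipment1 ∩ Shipment2 = {ProdID, ShipID, Qty}.
ShipID → ShipDate applies, adding ShipDate
Closure: {ShipDate, ProdID, ShipID, Qty}.

ShipDate, ProdID, ShipID, Qty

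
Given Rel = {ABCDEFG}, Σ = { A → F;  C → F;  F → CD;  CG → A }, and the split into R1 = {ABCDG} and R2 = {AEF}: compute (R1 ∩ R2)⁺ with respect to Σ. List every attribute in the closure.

ACDF

R1 ∩ R2 = {A}.
A → F applies, adding F
F → CD applies, adding CD
Closure: {ACDF}.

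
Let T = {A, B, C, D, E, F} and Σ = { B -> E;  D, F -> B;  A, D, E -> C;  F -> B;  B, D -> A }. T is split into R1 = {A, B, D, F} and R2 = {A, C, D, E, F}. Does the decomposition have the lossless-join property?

Yes

Common attributes: R1 ∩ R2 = {A, D, F}.
Closure of {A, D, F}: D, F → B applies, adding B; B → E applies, adding E; A, D, E → C applies, adding C. So (A, D, F)⁺ = {A, B, C, D, E, F}.
This closure contains every attribute of R1, so R1 ∩ R2 → R1. The join is lossless.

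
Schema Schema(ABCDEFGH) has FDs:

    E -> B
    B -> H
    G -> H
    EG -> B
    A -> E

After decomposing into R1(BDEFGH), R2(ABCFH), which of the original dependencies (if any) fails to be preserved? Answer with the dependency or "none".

Check A → E: no single fragment contains all of {AE}, and the restricted closure of {A} across the fragments never reaches {E}.
E → B is preserved.
B → H is preserved.
G → H is preserved.
EG → B is preserved.

A -> E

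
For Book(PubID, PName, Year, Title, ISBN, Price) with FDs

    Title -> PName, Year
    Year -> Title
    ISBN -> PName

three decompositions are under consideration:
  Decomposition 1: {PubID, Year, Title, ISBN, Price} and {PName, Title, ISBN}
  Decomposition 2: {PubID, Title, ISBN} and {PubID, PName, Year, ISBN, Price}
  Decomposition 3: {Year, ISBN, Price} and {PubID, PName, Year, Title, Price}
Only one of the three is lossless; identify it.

Decomposition 1: common = {Title, ISBN}, closure = {PName, Year, Title, ISBN} → lossless.
Decomposition 2: common = {PubID, ISBN}, closure = {PubID, PName, ISBN} → lossy.
Decomposition 3: common = {Year, Price}, closure = {PName, Year, Title, Price} → lossy.

Decomposition 1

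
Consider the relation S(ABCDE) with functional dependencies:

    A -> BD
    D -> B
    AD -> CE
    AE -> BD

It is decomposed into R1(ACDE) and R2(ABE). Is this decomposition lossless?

Yes

Common attributes: R1 ∩ R2 = {AE}.
Closure of {AE}: A → BD applies, adding BD; AD → CE applies, adding C. So (AE)⁺ = {ABCDE}.
This closure contains every attribute of R1, so R1 ∩ R2 → R1. The join is lossless.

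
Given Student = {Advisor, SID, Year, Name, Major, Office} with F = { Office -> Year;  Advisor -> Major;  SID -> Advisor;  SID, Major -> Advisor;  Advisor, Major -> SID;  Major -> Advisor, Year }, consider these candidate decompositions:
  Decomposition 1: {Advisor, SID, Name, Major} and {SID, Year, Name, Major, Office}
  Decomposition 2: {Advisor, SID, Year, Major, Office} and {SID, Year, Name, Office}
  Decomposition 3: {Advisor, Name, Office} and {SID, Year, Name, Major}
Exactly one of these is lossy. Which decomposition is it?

Decomposition 1: common = {SID, Name, Major}, closure = {Advisor, SID, Year, Name, Major} → lossless.
Decomposition 2: common = {SID, Year, Office}, closure = {Advisor, SID, Year, Major, Office} → lossless.
Decomposition 3: common = {Name}, closure = {Name} → lossy.

Decomposition 3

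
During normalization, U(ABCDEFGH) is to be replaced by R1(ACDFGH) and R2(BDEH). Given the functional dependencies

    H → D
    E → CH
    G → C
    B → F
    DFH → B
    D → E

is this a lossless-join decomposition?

No

Common attributes: R1 ∩ R2 = {DH}.
Closure of {DH}: D → E applies, adding E; E → CH applies, adding C. So (DH)⁺ = {CDEH}.
The closure contains neither all of R1 = {ACDFGH} nor all of R2 = {BDEH}, so the common attributes are not a superkey of either fragment. The join is lossy.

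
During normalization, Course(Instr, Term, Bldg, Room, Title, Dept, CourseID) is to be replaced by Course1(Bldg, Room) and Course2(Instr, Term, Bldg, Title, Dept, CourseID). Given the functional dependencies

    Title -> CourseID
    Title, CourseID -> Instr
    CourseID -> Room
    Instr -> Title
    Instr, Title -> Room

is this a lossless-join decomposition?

No

Common attributes: Course1 ∩ Course2 = {Bldg}.
No dependency enlarges {Bldg}, so (Bldg)⁺ = {Bldg}.
The closure contains neither all of Course1 = {Bldg, Room} nor all of Course2 = {Instr, Term, Bldg, Title, Dept, CourseID}, so the common attributes are not a superkey of either fragment. The join is lossy.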